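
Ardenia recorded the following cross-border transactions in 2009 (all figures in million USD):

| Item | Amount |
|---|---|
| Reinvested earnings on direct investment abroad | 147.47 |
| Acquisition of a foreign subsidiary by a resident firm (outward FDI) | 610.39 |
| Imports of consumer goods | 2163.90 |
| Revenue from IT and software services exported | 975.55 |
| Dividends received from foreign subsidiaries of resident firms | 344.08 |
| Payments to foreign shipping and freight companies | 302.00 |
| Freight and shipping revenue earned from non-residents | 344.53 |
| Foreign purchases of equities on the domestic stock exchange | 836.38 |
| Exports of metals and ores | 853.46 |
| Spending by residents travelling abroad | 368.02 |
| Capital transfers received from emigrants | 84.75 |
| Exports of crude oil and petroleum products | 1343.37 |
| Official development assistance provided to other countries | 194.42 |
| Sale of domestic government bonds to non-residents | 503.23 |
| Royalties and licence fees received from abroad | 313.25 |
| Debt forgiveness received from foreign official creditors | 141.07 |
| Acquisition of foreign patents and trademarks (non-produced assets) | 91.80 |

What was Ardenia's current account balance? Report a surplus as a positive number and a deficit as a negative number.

1293.37

Goods: 853.46 - 2163.90 + 1343.37 = 32.93
Services: 344.53 + 313.25 + 975.55 - 302.00 - 368.02 = 963.31
Primary income: 344.08 + 147.47 = 491.55
Secondary income: -194.42
Current account = 32.93 + 963.31 + 491.55 + (-194.42) = 1293.37
(Excluded from the current account — financial account: acquisition of a foreign subsidiary by a resident firm (outward FDI) 610.39, foreign purchases of equities on the domestic stock exchange 836.38, sale of domestic government bonds to non-residents 503.23; capital account: capital transfers received from emigrants 84.75, debt forgiveness received from foreign official creditors 141.07, acquisition of foreign patents and trademarks (non-produced assets) 91.80.)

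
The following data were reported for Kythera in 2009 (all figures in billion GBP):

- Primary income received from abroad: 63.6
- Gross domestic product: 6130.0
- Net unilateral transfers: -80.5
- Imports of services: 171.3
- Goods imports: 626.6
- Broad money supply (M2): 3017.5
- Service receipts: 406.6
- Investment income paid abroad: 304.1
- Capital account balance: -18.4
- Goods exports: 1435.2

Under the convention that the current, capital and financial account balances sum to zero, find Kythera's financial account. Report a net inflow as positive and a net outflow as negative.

-704.5

Goods balance = 1435.2 - 626.6 = 808.6
Services balance = 406.6 - 171.3 = 235.3
Trade balance (goods + services) = 808.6 + 235.3 = 1043.9
Net primary income = 63.6 - 304.1 = -240.5
Net secondary income = -80.5
Current account = 1043.9 + (-240.5) + (-80.5) = 722.9
Financial account = -(722.9 + (-18.4)) = -704.5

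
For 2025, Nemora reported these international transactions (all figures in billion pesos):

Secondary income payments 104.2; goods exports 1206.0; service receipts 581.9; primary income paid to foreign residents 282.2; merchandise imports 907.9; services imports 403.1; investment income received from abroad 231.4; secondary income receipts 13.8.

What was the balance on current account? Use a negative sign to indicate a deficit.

335.7

Goods balance = 1206.0 - 907.9 = 298.1
Services balance = 581.9 - 403.1 = 178.8
Trade balance (goods + services) = 298.1 + 178.8 = 476.9
Net primary income = 231.4 - 282.2 = -50.8
Net secondary income = 13.8 - 104.2 = -90.4
Current account = 476.9 + (-50.8) + (-90.4) = 335.7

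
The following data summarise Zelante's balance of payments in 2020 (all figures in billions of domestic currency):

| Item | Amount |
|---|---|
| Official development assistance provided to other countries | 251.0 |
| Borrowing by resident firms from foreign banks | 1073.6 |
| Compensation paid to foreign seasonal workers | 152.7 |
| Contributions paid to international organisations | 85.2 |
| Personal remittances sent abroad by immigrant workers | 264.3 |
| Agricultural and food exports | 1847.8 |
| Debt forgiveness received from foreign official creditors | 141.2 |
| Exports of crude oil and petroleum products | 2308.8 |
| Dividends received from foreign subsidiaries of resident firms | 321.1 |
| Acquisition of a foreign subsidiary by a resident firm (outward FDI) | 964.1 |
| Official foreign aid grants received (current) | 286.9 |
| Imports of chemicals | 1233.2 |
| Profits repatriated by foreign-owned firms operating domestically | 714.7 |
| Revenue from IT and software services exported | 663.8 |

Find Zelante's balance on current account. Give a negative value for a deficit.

Goods: -1233.2 + 2308.8 + 1847.8 = 2923.4
Services: 663.8
Primary income: 321.1 - 152.7 - 714.7 = -546.3
Secondary income: -85.2 + 286.9 - 251.0 - 264.3 = -313.6
Current account = 2923.4 + 663.8 + (-546.3) + (-313.6) = 2727.3
(Excluded from the current account — financial account: borrowing by resident firms from foreign banks 1073.6, acquisition of a foreign subsidiary by a resident firm (outward FDI) 964.1; capital account: debt forgiveness received from foreign official creditors 141.2.)

2727.3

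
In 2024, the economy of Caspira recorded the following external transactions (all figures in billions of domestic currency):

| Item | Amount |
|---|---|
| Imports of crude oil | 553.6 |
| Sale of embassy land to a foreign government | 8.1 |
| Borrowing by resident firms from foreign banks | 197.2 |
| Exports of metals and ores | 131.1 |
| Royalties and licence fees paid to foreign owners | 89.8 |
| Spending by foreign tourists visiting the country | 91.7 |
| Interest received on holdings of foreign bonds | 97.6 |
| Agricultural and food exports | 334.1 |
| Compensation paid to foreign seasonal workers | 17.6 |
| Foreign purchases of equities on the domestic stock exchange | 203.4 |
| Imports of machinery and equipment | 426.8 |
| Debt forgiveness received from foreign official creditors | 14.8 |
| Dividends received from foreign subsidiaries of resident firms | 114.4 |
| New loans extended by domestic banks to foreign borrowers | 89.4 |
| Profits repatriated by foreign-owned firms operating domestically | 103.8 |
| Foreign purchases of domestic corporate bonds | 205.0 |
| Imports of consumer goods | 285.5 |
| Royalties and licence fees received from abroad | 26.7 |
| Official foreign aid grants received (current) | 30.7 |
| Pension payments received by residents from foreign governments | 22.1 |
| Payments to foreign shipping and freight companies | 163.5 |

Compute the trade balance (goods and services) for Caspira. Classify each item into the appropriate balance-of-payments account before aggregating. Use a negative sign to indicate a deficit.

Goods: 131.1 + 334.1 - 553.6 - 426.8 - 285.5 = -800.7
Services: 91.7 + 26.7 - 163.5 - 89.8 = -134.9
Trade balance = -800.7 + (-134.9) = -935.6
(Excluded from the trade balance — capital account: sale of embassy land to a foreign government 8.1, debt forgiveness received from foreign official creditors 14.8; financial account: borrowing by resident firms from foreign banks 197.2, foreign purchases of equities on the domestic stock exchange 203.4, new loans extended by domestic banks to foreign borrowers 89.4, foreign purchases of domestic corporate bonds 205.0; primary income: interest received on holdings of foreign bonds 97.6, compensation paid to foreign seasonal workers 17.6, dividends received from foreign subsidiaries of resident firms 114.4, profits repatriated by foreign-owned firms operating domestically 103.8; secondary income: official foreign aid grants received (current) 30.7, pension payments received by residents from foreign governments 22.1.)

-935.6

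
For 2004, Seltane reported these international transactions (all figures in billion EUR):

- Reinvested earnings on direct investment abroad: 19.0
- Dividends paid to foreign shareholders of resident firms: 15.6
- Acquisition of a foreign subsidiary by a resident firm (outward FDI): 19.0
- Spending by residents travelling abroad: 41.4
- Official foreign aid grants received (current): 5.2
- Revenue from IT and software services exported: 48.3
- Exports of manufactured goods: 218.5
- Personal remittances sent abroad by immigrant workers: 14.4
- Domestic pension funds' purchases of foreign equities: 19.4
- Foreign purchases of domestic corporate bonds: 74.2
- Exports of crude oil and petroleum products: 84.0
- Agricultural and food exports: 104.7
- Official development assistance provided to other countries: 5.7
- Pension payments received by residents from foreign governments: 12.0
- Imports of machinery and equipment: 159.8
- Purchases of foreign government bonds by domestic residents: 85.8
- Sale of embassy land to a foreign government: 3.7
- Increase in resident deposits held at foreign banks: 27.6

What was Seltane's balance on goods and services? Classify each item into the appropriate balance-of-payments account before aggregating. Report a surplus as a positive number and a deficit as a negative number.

254.3

Goods: 84.0 + 104.7 - 159.8 + 218.5 = 247.4
Services: -41.4 + 48.3 = 6.9
Trade balance = 247.4 + 6.9 = 254.3
(Excluded from the trade balance — primary income: reinvested earnings on direct investment abroad 19.0, dividends paid to foreign shareholders of resident firms 15.6; financial account: acquisition of a foreign subsidiary by a resident firm (outward FDI) 19.0, domestic pension funds' purchases of foreign equities 19.4, foreign purchases of domestic corporate bonds 74.2, purchases of foreign government bonds by domestic residents 85.8, increase in resident deposits held at foreign banks 27.6; secondary income: official foreign aid grants received (current) 5.2, personal remittances sent abroad by immigrant workers 14.4, official development assistance provided to other countries 5.7, pension payments received by residents from foreign governments 12.0; capital account: sale of embassy land to a foreign government 3.7.)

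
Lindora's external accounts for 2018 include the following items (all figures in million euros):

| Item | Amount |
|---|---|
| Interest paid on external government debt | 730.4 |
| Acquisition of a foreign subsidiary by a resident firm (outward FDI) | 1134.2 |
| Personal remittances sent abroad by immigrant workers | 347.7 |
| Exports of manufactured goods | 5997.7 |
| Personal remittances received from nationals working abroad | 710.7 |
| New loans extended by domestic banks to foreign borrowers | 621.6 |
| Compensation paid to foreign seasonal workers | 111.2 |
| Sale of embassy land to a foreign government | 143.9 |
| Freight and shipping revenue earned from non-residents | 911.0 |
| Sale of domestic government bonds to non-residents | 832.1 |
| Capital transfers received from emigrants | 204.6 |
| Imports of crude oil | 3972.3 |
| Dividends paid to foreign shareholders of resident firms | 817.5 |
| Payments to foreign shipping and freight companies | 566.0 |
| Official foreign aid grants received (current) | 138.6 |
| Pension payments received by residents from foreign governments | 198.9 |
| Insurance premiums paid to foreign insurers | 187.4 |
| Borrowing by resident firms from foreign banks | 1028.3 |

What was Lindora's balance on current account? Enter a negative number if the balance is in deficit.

1224.4

Goods: -3972.3 + 5997.7 = 2025.4
Services: 911.0 - 187.4 - 566.0 = 157.6
Primary income: -111.2 - 730.4 - 817.5 = -1659.1
Secondary income: -347.7 + 198.9 + 710.7 + 138.6 = 700.5
Current account = 2025.4 + 157.6 + (-1659.1) + 700.5 = 1224.4
(Excluded from the current account — financial account: acquisition of a foreign subsidiary by a resident firm (outward FDI) 1134.2, new loans extended by domestic banks to foreign borrowers 621.6, sale of domestic government bonds to non-residents 832.1, borrowing by resident firms from foreign banks 1028.3; capital account: sale of embassy land to a foreign government 143.9, capital transfers received from emigrants 204.6.)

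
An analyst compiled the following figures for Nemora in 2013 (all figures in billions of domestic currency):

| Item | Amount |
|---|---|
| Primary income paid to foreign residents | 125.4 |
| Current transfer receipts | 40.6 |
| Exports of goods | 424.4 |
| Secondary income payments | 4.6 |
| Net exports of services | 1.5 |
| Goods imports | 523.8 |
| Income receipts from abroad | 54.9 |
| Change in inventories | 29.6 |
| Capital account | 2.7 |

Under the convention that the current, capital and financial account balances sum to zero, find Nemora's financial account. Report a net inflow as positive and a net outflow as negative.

Goods balance = 424.4 - 523.8 = -99.4
Services balance = 1.5
Trade balance (goods + services) = -99.4 + 1.5 = -97.9
Net primary income = 54.9 - 125.4 = -70.5
Net secondary income = 40.6 - 4.6 = 36.0
Current account = -97.9 + (-70.5) + 36.0 = -132.4
Financial account = -(-132.4 + 2.7) = 129.7

129.7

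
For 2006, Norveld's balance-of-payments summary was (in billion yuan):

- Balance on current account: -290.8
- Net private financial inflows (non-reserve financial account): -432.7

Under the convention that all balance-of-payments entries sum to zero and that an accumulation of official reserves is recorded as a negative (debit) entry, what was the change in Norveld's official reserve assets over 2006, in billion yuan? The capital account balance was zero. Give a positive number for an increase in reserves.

Official reserve transactions balance = -((-290.8) + (-432.7)) = 723.5
An accumulation of reserves is recorded as a debit (negative entry), so the change in the stock of reserves is the negative of that balance.
Change in official reserves = -(723.5) = -723.5

-723.5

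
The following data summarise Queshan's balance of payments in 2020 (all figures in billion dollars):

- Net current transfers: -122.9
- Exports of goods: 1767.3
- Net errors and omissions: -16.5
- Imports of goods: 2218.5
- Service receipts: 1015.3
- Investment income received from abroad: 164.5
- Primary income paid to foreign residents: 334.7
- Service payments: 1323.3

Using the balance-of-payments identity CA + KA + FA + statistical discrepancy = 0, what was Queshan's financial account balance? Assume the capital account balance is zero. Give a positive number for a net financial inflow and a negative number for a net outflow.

1068.8

Goods balance = 1767.3 - 2218.5 = -451.2
Services balance = 1015.3 - 1323.3 = -308.0
Trade balance (goods + services) = -451.2 + (-308.0) = -759.2
Net primary income = 164.5 - 334.7 = -170.2
Net secondary income = -122.9
Current account = -759.2 + (-170.2) + (-122.9) = -1052.3
Financial account = -(-1052.3 + (-16.5)) = 1068.8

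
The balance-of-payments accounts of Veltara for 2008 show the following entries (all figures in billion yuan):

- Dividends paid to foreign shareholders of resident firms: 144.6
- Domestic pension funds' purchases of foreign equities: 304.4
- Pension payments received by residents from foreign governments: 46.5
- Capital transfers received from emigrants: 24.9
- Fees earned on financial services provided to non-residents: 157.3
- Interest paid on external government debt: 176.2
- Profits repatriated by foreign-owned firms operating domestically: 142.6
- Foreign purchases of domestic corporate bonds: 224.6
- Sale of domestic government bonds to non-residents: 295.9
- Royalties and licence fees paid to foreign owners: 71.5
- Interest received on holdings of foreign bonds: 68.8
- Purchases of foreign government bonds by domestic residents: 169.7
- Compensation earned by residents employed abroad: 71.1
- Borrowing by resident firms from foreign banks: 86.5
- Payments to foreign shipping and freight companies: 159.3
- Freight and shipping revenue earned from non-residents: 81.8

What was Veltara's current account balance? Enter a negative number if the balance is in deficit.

-268.7

Services: 157.3 + 81.8 - 71.5 - 159.3 = 8.3
Primary income: 71.1 + 68.8 - 142.6 - 176.2 - 144.6 = -323.5
Secondary income: 46.5
Current account = 8.3 + (-323.5) + 46.5 = -268.7
(Excluded from the current account — financial account: domestic pension funds' purchases of foreign equities 304.4, foreign purchases of domestic corporate bonds 224.6, sale of domestic government bonds to non-residents 295.9, purchases of foreign government bonds by domestic residents 169.7, borrowing by resident firms from foreign banks 86.5; capital account: capital transfers received from emigrants 24.9.)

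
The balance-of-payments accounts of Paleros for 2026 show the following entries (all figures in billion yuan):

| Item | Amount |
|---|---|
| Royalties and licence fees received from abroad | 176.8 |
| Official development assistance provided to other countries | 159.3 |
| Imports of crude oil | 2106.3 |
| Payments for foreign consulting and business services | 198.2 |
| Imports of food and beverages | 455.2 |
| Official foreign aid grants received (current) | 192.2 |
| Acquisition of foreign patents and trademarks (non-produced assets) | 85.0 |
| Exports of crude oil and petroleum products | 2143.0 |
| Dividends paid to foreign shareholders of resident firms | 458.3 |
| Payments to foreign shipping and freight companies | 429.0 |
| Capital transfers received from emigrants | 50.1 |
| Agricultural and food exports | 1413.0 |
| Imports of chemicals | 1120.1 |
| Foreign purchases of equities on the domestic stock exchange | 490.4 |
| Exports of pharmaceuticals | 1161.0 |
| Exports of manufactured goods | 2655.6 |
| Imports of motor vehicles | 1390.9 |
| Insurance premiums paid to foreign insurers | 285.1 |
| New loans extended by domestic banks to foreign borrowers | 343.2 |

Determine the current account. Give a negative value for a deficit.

Goods: 2655.6 + 1161.0 + 2143.0 - 1120.1 - 1390.9 - 455.2 + 1413.0 - 2106.3 = 2300.1
Services: -285.1 + 176.8 - 198.2 - 429.0 = -735.5
Primary income: -458.3
Secondary income: -159.3 + 192.2 = 32.9
Current account = 2300.1 + (-735.5) + (-458.3) + 32.9 = 1139.2
(Excluded from the current account — capital account: acquisition of foreign patents and trademarks (non-produced assets) 85.0, capital transfers received from emigrants 50.1; financial account: foreign purchases of equities on the domestic stock exchange 490.4, new loans extended by domestic banks to foreign borrowers 343.2.)

1139.2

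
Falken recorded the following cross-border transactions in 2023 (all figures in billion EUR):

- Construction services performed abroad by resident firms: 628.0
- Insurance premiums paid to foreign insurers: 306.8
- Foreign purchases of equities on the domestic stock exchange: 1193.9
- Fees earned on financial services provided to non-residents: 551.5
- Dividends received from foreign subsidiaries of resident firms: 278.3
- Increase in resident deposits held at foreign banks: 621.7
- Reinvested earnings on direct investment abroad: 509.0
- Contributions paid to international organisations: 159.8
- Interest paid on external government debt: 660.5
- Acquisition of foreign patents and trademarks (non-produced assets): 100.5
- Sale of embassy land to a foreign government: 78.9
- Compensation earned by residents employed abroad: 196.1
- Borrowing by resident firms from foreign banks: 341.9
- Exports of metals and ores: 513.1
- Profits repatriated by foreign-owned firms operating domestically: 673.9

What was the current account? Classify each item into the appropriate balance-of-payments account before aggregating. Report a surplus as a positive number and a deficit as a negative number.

875.0

Goods: 513.1
Services: 551.5 + 628.0 - 306.8 = 872.7
Primary income: 196.1 + 509.0 - 660.5 - 673.9 + 278.3 = -351.0
Secondary income: -159.8
Current account = 513.1 + 872.7 + (-351.0) + (-159.8) = 875.0
(Excluded from the current account — financial account: foreign purchases of equities on the domestic stock exchange 1193.9, increase in resident deposits held at foreign banks 621.7, borrowing by resident firms from foreign banks 341.9; capital account: acquisition of foreign patents and trademarks (non-produced assets) 100.5, sale of embassy land to a foreign government 78.9.)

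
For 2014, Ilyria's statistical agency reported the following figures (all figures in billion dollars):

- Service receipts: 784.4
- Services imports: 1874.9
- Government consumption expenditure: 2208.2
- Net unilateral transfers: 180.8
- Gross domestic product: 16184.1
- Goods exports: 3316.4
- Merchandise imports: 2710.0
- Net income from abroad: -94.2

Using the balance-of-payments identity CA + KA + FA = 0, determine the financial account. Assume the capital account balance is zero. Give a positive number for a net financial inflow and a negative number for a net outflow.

Goods balance = 3316.4 - 2710.0 = 606.4
Services balance = 784.4 - 1874.9 = -1090.5
Trade balance (goods + services) = 606.4 + (-1090.5) = -484.1
Net primary income = -94.2
Net secondary income = 180.8
Current account = -484.1 + (-94.2) + 180.8 = -397.5
Financial account = -(-397.5) = 397.5

397.5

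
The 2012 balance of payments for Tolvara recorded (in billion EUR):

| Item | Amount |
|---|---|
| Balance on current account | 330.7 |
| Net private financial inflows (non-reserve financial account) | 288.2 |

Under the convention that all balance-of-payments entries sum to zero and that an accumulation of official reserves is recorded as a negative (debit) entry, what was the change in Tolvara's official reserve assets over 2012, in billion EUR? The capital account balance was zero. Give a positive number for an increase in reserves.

618.9

Official reserve transactions balance = -(330.7 + 288.2) = -618.9
An accumulation of reserves is recorded as a debit (negative entry), so the change in the stock of reserves is the negative of that balance.
Change in official reserves = -(-618.9) = 618.9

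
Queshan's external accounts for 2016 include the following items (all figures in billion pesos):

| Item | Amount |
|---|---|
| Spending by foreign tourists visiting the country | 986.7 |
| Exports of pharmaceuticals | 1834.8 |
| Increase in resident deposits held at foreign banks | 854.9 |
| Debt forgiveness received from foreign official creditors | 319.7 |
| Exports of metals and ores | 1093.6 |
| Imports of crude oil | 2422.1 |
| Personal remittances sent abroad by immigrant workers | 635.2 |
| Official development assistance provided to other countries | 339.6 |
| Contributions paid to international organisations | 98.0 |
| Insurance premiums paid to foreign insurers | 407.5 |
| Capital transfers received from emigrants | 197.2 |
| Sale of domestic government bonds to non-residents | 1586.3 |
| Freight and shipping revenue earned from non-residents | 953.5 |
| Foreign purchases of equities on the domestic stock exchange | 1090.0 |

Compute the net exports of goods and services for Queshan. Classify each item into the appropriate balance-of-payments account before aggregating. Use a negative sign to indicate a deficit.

2039.0

Goods: -2422.1 + 1093.6 + 1834.8 = 506.3
Services: -407.5 + 953.5 + 986.7 = 1532.7
Trade balance = 506.3 + 1532.7 = 2039.0
(Excluded from the trade balance — financial account: increase in resident deposits held at foreign banks 854.9, sale of domestic government bonds to non-residents 1586.3, foreign purchases of equities on the domestic stock exchange 1090.0; capital account: debt forgiveness received from foreign official creditors 319.7, capital transfers received from emigrants 197.2; secondary income: personal remittances sent abroad by immigrant workers 635.2, official development assistance provided to other countries 339.6, contributions paid to international organisations 98.0.)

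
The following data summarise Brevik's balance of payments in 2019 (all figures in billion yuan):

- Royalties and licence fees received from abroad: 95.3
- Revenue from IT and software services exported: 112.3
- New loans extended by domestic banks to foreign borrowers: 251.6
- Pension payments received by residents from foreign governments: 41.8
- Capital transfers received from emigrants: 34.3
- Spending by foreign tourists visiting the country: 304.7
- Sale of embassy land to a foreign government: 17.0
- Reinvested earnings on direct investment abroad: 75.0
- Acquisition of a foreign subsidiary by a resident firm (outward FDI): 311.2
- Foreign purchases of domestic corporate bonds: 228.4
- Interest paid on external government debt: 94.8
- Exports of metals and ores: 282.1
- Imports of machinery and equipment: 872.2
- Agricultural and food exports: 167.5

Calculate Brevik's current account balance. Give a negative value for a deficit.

Goods: 282.1 + 167.5 - 872.2 = -422.6
Services: 112.3 + 95.3 + 304.7 = 512.3
Primary income: 75.0 - 94.8 = -19.8
Secondary income: 41.8
Current account = (-422.6) + 512.3 + (-19.8) + 41.8 = 111.7
(Excluded from the current account — financial account: new loans extended by domestic banks to foreign borrowers 251.6, acquisition of a foreign subsidiary by a resident firm (outward FDI) 311.2, foreign purchases of domestic corporate bonds 228.4; capital account: capital transfers received from emigrants 34.3, sale of embassy land to a foreign government 17.0.)

111.7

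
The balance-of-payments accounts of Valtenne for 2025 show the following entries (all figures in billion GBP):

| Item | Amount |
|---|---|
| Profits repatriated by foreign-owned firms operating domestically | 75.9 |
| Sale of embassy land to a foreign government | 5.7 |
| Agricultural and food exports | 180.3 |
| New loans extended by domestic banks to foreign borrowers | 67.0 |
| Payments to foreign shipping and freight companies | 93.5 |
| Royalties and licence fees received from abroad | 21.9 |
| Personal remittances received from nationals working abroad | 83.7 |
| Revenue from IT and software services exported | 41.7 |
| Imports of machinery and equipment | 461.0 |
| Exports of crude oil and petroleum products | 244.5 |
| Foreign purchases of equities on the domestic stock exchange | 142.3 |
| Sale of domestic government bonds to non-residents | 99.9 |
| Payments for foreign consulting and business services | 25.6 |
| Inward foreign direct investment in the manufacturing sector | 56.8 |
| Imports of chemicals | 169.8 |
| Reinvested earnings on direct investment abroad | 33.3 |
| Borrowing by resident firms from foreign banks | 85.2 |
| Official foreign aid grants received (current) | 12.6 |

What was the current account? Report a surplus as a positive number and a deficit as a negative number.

-207.8

Goods: -169.8 - 461.0 + 180.3 + 244.5 = -206.0
Services: 21.9 - 93.5 - 25.6 + 41.7 = -55.5
Primary income: -75.9 + 33.3 = -42.6
Secondary income: 12.6 + 83.7 = 96.3
Current account = (-206.0) + (-55.5) + (-42.6) + 96.3 = -207.8
(Excluded from the current account — capital account: sale of embassy land to a foreign government 5.7; financial account: new loans extended by domestic banks to foreign borrowers 67.0, foreign purchases of equities on the domestic stock exchange 142.3, sale of domestic government bonds to non-residents 99.9, inward foreign direct investment in the manufacturing sector 56.8, borrowing by resident firms from foreign banks 85.2.)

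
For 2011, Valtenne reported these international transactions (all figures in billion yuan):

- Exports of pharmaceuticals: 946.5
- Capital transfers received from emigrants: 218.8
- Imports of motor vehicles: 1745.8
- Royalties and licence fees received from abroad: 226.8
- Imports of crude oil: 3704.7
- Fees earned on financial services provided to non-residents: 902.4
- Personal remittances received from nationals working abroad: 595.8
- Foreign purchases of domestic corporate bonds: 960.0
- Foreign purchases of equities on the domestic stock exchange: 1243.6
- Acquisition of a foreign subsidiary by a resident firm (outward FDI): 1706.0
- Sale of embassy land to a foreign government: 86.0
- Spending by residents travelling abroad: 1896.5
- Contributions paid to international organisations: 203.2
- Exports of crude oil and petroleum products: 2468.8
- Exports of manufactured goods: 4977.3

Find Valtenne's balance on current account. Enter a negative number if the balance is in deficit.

Goods: 2468.8 - 3704.7 + 946.5 + 4977.3 - 1745.8 = 2942.1
Services: 226.8 + 902.4 - 1896.5 = -767.3
Secondary income: -203.2 + 595.8 = 392.6
Current account = 2942.1 + (-767.3) + 392.6 = 2567.4
(Excluded from the current account — capital account: capital transfers received from emigrants 218.8, sale of embassy land to a foreign government 86.0; financial account: foreign purchases of domestic corporate bonds 960.0, foreign purchases of equities on the domestic stock exchange 1243.6, acquisition of a foreign subsidiary by a resident firm (outward FDI) 1706.0.)

2567.4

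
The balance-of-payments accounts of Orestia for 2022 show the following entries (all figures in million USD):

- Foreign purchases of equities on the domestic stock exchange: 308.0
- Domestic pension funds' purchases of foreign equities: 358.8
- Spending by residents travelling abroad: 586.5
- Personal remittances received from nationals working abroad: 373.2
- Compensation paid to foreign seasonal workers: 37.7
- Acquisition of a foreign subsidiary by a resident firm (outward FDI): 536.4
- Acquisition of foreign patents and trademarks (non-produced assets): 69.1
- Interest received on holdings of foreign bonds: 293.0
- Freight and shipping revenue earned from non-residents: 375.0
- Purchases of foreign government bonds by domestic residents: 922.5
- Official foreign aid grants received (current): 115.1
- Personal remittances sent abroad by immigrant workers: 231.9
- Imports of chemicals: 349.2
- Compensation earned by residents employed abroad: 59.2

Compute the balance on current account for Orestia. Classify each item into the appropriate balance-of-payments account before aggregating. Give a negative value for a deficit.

Goods: -349.2
Services: 375.0 - 586.5 = -211.5
Primary income: 59.2 + 293.0 - 37.7 = 314.5
Secondary income: 115.1 + 373.2 - 231.9 = 256.4
Current account = (-349.2) + (-211.5) + 314.5 + 256.4 = 10.2
(Excluded from the current account — financial account: foreign purchases of equities on the domestic stock exchange 308.0, domestic pension funds' purchases of foreign equities 358.8, acquisition of a foreign subsidiary by a resident firm (outward FDI) 536.4, purchases of foreign government bonds by domestic residents 922.5; capital account: acquisition of foreign patents and trademarks (non-produced assets) 69.1.)

10.2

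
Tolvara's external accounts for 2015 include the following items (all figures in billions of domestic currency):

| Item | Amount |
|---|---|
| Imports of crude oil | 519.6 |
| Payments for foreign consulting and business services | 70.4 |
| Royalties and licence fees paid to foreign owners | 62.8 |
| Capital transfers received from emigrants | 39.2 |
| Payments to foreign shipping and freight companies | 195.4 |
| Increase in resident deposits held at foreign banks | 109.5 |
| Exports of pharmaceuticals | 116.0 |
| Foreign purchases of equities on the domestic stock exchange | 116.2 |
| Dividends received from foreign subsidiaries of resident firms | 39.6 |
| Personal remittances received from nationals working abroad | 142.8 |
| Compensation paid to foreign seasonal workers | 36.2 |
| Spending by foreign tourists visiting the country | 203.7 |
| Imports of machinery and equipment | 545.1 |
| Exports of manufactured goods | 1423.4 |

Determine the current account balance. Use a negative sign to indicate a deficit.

Goods: -545.1 - 519.6 + 116.0 + 1423.4 = 474.7
Services: -70.4 + 203.7 - 195.4 - 62.8 = -124.9
Primary income: -36.2 + 39.6 = 3.4
Secondary income: 142.8
Current account = 474.7 + (-124.9) + 3.4 + 142.8 = 496.0
(Excluded from the current account — capital account: capital transfers received from emigrants 39.2; financial account: increase in resident deposits held at foreign banks 109.5, foreign purchases of equities on the domestic stock exchange 116.2.)

496.0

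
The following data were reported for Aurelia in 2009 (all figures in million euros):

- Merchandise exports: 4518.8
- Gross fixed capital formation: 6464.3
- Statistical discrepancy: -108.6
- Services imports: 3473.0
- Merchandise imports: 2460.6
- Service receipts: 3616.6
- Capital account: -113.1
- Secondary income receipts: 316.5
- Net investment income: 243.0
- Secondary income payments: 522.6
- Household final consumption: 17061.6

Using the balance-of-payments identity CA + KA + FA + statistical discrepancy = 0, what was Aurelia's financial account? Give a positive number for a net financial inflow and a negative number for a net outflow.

Goods balance = 4518.8 - 2460.6 = 2058.2
Services balance = 3616.6 - 3473.0 = 143.6
Trade balance (goods + services) = 2058.2 + 143.6 = 2201.8
Net primary income = 243.0
Net secondary income = 316.5 - 522.6 = -206.1
Current account = 2201.8 + 243.0 + (-206.1) = 2238.7
Financial account = -(2238.7 + (-113.1) + (-108.6)) = -2017.0

-2017.0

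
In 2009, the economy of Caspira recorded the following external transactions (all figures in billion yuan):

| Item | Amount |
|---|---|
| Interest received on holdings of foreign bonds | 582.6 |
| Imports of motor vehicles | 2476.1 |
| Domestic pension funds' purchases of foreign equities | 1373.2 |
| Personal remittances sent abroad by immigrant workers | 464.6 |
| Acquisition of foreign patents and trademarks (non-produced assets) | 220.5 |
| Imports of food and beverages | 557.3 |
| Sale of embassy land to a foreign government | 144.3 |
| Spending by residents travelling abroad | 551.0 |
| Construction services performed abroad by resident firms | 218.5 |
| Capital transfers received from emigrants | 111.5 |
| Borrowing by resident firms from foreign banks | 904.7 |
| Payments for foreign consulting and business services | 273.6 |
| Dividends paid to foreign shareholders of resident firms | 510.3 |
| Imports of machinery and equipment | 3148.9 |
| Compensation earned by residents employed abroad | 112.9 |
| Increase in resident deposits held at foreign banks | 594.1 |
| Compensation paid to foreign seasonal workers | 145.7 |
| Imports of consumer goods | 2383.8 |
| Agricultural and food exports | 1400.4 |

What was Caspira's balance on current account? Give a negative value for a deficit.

Goods: -557.3 - 3148.9 - 2476.1 - 2383.8 + 1400.4 = -7165.7
Services: -551.0 - 273.6 + 218.5 = -606.1
Primary income: 582.6 + 112.9 - 510.3 - 145.7 = 39.5
Secondary income: -464.6
Current account = (-7165.7) + (-606.1) + 39.5 + (-464.6) = -8196.9
(Excluded from the current account — financial account: domestic pension funds' purchases of foreign equities 1373.2, borrowing by resident firms from foreign banks 904.7, increase in resident deposits held at foreign banks 594.1; capital account: acquisition of foreign patents and trademarks (non-produced assets) 220.5, sale of embassy land to a foreign government 144.3, capital transfers received from emigrants 111.5.)

-8196.9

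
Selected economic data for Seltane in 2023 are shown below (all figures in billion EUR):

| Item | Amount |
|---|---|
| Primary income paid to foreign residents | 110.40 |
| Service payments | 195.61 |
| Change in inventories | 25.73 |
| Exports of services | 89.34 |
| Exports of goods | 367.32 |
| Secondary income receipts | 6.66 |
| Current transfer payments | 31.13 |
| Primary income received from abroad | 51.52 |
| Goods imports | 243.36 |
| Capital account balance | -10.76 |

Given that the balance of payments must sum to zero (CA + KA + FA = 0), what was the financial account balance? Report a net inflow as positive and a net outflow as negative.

76.42

Goods balance = 367.32 - 243.36 = 123.96
Services balance = 89.34 - 195.61 = -106.27
Trade balance (goods + services) = 123.96 + (-106.27) = 17.69
Net primary income = 51.52 - 110.40 = -58.88
Net secondary income = 6.66 - 31.13 = -24.47
Current account = 17.69 + (-58.88) + (-24.47) = -65.66
Financial account = -(-65.66 + (-10.76)) = 76.42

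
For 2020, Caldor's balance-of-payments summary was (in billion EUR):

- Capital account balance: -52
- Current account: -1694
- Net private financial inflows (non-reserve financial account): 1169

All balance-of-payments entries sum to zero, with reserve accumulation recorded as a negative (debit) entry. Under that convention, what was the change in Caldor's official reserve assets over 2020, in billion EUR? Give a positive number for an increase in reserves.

Official reserve transactions balance = -((-1694) + (-52) + 1169) = 577
An accumulation of reserves is recorded as a debit (negative entry), so the change in the stock of reserves is the negative of that balance.
Change in official reserves = -(577) = -577

-577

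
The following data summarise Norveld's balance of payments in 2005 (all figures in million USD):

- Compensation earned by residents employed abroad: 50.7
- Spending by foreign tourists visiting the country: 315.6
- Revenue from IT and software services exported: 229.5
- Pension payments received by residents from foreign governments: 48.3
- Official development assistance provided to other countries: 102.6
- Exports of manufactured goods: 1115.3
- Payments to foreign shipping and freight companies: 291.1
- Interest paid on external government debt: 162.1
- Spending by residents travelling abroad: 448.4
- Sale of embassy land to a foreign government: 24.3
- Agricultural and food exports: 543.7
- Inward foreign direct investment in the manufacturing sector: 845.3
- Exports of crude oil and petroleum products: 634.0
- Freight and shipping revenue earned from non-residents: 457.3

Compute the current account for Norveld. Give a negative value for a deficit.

2390.2

Goods: 634.0 + 543.7 + 1115.3 = 2293.0
Services: -448.4 + 315.6 - 291.1 + 457.3 + 229.5 = 262.9
Primary income: -162.1 + 50.7 = -111.4
Secondary income: 48.3 - 102.6 = -54.3
Current account = 2293.0 + 262.9 + (-111.4) + (-54.3) = 2390.2
(Excluded from the current account — capital account: sale of embassy land to a foreign government 24.3; financial account: inward foreign direct investment in the manufacturing sector 845.3.)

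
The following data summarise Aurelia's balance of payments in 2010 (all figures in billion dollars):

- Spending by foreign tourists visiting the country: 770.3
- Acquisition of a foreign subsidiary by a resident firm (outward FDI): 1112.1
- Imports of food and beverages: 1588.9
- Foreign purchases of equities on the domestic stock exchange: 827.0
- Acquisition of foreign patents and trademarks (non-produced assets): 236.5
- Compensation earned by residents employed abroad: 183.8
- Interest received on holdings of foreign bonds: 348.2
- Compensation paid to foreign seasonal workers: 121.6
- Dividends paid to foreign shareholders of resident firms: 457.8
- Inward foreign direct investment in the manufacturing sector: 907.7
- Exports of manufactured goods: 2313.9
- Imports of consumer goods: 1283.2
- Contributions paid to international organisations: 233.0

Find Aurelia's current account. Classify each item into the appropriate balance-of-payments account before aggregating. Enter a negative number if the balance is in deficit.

Goods: 2313.9 - 1283.2 - 1588.9 = -558.2
Services: 770.3
Primary income: 183.8 - 121.6 - 457.8 + 348.2 = -47.4
Secondary income: -233.0
Current account = (-558.2) + 770.3 + (-47.4) + (-233.0) = -68.3
(Excluded from the current account — financial account: acquisition of a foreign subsidiary by a resident firm (outward FDI) 1112.1, foreign purchases of equities on the domestic stock exchange 827.0, inward foreign direct investment in the manufacturing sector 907.7; capital account: acquisition of foreign patents and trademarks (non-produced assets) 236.5.)

-68.3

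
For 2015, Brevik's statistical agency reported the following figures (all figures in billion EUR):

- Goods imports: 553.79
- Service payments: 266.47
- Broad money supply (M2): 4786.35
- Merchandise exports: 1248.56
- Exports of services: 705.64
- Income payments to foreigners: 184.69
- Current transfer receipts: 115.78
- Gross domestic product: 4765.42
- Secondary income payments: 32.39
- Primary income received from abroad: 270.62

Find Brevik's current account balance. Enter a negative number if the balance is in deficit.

Goods balance = 1248.56 - 553.79 = 694.77
Services balance = 705.64 - 266.47 = 439.17
Trade balance (goods + services) = 694.77 + 439.17 = 1133.94
Net primary income = 270.62 - 184.69 = 85.93
Net secondary income = 115.78 - 32.39 = 83.39
Current account = 1133.94 + 85.93 + 83.39 = 1303.26

1303.26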